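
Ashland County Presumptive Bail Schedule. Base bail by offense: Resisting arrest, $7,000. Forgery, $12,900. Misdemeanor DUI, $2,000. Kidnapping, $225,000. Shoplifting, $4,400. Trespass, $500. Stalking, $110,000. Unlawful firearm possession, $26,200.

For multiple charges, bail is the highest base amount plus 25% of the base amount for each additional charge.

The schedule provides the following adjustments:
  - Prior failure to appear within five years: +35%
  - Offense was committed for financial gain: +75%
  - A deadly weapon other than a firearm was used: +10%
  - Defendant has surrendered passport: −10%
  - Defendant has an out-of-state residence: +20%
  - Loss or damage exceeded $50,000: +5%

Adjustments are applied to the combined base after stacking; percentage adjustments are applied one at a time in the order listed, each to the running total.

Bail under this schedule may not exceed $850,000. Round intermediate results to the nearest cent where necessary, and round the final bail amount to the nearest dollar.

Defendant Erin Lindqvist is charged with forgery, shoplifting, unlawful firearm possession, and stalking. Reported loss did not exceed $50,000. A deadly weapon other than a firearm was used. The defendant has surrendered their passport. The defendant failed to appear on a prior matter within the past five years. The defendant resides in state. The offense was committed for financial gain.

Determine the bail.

$282,712

Base amounts from the schedule: forgery $12,900; shoplifting $4,400; unlawful firearm possession $26,200; stalking $110,000.
Stacking rule: highest base plus 25% of each additional charge. Highest is stalking at $110,000. Additional: $12,900 × 25% = $3,225; $4,400 × 25% = $1,100; $26,200 × 25% = $6,550. Combined base = $110,000 + $10,875 = $120,875.
Prior failure to appear within five years (+35%): $120,875 × 1.35 = $163,181.25.
Offense was committed for financial gain (+75%): $163,181.25 × 1.75 = $285,567.19.
A deadly weapon other than a firearm was used (+10%): $285,567.19 × 1.1 = $314,123.91.
Defendant has surrendered passport (−10%): $314,123.91 × 0.9 = $282,711.52.
$282,711.52 is within the $850,000 maximum.
Rounded to the nearest dollar: $282,712.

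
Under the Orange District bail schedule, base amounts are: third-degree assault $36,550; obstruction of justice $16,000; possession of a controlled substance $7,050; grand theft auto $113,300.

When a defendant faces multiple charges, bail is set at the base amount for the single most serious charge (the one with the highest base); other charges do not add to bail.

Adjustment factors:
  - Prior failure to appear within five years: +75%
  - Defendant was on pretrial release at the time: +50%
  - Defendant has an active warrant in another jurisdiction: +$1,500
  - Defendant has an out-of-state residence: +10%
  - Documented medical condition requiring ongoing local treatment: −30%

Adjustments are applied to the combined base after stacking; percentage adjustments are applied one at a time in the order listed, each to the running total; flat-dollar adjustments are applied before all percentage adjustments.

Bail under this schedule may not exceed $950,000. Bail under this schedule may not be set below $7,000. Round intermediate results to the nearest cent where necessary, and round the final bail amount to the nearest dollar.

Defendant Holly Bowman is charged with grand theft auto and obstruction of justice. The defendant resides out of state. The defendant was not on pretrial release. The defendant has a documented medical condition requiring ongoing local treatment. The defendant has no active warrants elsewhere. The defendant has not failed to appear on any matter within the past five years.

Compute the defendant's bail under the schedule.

Base amounts from the schedule: grand theft auto $113,300; obstruction of justice $16,000.
Stacking rule: use the highest base only. Highest is grand theft auto at $113,300. Combined base = $113,300.
Defendant has an out-of-state residence (+10%): $113,300 × 1.1 = $124,630.
Documented medical condition requiring ongoing local treatment (−30%): $124,630 × 0.7 = $87,241.
$87,241 is within the $950,000 maximum.
$87,241 is at or above the $7,000 minimum.

$87,241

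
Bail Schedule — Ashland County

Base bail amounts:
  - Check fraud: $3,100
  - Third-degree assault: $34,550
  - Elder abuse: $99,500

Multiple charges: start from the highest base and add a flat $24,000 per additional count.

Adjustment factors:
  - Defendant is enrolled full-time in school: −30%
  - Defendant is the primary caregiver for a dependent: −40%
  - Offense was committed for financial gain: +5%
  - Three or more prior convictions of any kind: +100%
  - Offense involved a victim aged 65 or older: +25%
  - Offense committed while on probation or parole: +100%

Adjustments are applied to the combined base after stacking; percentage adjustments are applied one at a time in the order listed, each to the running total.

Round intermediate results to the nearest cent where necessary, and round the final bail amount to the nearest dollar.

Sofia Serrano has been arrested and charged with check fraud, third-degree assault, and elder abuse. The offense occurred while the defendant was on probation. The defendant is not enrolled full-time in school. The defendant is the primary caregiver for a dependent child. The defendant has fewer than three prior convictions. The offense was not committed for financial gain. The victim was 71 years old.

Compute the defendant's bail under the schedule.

Base amounts from the schedule: check fraud $3,100; third-degree assault $34,550; elder abuse $99,500.
Stacking rule: highest base plus $24,000 per additional charge. Highest is elder abuse at $99,500; 2 additional charges → +$48,000. Combined base = $147,500.
Defendant is the primary caregiver for a dependent (−40%): $147,500 × 0.6 = $88,500.
Offense involved a victim aged 65 or older (+25%): $88,500 × 1.25 = $110,625.
Offense committed while on probation or parole (+100%): $110,625 × 2 = $221,250.

$221,250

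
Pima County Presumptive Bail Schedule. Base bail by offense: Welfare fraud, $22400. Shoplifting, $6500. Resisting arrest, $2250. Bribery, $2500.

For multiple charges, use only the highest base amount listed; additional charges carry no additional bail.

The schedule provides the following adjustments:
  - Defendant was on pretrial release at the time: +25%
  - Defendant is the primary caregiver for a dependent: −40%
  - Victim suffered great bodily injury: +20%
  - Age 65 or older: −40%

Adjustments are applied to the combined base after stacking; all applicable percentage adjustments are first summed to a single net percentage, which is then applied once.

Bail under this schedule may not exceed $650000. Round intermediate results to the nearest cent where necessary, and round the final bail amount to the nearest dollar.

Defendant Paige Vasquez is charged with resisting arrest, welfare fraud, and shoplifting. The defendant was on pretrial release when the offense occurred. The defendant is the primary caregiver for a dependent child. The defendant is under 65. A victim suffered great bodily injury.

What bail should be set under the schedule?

Base amounts from the schedule: resisting arrest $2250; welfare fraud $22400; shoplifting $6500.
Stacking rule: use the highest base only. Highest is welfare fraud at $22400. Combined base = $22400.
Net percentage adjustment: +25% −40% +20% = +5%. $22400 × 1.05 = $23520.
$23520 is within the $650000 maximum.

$23520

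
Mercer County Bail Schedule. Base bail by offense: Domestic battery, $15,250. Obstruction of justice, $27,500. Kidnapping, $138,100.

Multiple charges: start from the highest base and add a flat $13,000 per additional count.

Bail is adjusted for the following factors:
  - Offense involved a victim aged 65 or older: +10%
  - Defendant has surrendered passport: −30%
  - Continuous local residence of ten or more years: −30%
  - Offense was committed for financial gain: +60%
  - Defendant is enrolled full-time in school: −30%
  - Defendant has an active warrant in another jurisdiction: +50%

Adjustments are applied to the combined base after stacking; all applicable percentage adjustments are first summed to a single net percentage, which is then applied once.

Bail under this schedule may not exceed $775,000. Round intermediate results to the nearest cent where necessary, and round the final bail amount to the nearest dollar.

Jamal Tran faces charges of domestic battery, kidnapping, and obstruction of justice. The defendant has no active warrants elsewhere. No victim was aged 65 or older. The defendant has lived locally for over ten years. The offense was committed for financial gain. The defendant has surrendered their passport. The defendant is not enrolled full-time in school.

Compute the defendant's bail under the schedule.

$164,100

Base amounts from the schedule: domestic battery $15,250; kidnapping $138,100; obstruction of justice $27,500.
Stacking rule: highest base plus $13,000 per additional charge. Highest is kidnapping at $138,100; 2 additional charges → +$26,000. Combined base = $164,100.
Net percentage adjustment: −30% −30% +60% = +0%. $164,100 × 1 = $164,100.
$164,100 is within the $775,000 maximum.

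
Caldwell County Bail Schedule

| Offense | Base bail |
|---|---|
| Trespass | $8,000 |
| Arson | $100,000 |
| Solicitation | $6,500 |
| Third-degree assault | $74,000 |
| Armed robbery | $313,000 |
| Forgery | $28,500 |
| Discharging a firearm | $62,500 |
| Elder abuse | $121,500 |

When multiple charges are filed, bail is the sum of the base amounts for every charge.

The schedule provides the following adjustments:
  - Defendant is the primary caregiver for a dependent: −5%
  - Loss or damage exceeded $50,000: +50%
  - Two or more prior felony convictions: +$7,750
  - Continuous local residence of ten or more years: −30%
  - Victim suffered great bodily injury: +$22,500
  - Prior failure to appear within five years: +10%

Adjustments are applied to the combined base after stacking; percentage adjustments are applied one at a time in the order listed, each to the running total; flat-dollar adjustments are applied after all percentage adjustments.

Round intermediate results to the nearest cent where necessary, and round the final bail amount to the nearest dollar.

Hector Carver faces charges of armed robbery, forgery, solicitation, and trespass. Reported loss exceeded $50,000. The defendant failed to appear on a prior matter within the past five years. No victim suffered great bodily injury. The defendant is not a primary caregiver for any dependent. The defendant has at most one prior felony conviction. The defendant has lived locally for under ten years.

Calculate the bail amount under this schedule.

$587,400

Base amounts from the schedule: armed robbery $313,000; forgery $28,500; solicitation $6,500; trespass $8,000.
Stacking rule: sum of all bases. $313,000 + $28,500 + $6,500 + $8,000 = $356,000.
Loss or damage exceeded $50,000 (+50%): $356,000 × 1.5 = $534,000.
Prior failure to appear within five years (+10%): $534,000 × 1.1 = $587,400.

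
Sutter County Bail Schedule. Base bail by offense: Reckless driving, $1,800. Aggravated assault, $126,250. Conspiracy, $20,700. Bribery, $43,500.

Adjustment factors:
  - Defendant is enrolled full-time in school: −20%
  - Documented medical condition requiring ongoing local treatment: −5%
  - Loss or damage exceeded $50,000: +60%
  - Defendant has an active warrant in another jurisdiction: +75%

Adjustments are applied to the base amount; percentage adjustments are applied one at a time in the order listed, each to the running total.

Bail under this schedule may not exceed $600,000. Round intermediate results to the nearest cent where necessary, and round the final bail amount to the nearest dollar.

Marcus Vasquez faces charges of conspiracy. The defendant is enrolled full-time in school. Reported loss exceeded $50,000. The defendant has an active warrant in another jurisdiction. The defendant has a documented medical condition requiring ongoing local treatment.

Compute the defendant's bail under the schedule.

Base amounts from the schedule: conspiracy $20,700.
Single charge. Combined base = $20,700.
Defendant is enrolled full-time in school (−20%): $20,700 × 0.8 = $16,560.
Documented medical condition requiring ongoing local treatment (−5%): $16,560 × 0.95 = $15,732.
Loss or damage exceeded $50,000 (+60%): $15,732 × 1.6 = $25,171.20.
Defendant has an active warrant in another jurisdiction (+75%): $25,171.20 × 1.75 = $44,049.60.
$44,049.60 is within the $600,000 maximum.
Rounded to the nearest dollar: $44,050.

$44,050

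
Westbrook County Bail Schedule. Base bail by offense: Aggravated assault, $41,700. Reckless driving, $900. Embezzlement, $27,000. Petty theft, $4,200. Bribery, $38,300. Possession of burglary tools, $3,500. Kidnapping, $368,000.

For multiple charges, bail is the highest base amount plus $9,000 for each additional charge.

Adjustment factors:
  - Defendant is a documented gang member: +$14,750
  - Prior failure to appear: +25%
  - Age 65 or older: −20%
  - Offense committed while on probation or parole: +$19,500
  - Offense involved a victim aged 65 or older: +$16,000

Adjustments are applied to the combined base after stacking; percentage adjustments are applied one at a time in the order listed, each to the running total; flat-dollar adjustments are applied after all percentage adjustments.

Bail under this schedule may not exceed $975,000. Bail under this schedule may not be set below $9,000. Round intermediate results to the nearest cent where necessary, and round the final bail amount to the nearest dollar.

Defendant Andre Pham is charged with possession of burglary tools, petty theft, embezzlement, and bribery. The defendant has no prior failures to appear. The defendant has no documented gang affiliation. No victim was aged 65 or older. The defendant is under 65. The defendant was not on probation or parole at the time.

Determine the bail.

Base amounts from the schedule: possession of burglary tools $3,500; petty theft $4,200; embezzlement $27,000; bribery $38,300.
Stacking rule: highest base plus $9,000 per additional charge. Highest is bribery at $38,300; 3 additional charges → +$27,000. Combined base = $65,300.
No adjustment factors apply to this defendant.
$65,300 is within the $975,000 maximum.
$65,300 is at or above the $9,000 minimum.

$65,300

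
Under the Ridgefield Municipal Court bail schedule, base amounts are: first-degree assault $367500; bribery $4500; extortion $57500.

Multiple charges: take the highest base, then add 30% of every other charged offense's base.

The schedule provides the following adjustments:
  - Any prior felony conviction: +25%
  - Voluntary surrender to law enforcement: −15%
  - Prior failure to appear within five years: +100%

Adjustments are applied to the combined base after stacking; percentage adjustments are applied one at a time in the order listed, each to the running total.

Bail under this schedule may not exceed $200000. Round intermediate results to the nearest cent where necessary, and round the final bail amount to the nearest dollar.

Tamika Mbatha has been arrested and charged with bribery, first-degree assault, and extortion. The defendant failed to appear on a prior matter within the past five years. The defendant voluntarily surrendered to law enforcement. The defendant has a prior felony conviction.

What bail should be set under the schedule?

Base amounts from the schedule: bribery $4500; first-degree assault $367500; extortion $57500.
Stacking rule: highest base plus 30% of each additional charge. Highest is first-degree assault at $367500. Additional: $4500 × 30% = $1350; $57500 × 30% = $17250. Combined base = $367500 + $18600 = $386100.
Any prior felony conviction (+25%): $386100 × 1.25 = $482625.
Voluntary surrender to law enforcement (−15%): $482625 × 0.85 = $410231.25.
Prior failure to appear within five years (+100%): $410231.25 × 2 = $820462.50.
Result $820462.50 exceeds the maximum of $200000; bail is capped at $200000.

$200000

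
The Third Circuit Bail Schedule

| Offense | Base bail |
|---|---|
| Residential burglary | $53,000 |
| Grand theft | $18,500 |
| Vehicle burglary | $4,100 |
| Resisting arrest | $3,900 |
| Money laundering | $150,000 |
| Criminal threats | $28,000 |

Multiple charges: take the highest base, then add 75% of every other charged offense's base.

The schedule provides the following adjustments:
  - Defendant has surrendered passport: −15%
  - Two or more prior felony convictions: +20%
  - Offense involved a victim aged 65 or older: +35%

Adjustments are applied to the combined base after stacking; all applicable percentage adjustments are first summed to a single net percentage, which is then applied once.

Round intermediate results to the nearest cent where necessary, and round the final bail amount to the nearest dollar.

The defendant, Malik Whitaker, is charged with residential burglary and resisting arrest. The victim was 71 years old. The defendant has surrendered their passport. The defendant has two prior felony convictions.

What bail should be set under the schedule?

$78,295

Base amounts from the schedule: residential burglary $53,000; resisting arrest $3,900.
Stacking rule: highest base plus 75% of each additional charge. Highest is residential burglary at $53,000. Additional: $3,900 × 75% = $2,925. Combined base = $53,000 + $2,925 = $55,925.
Net percentage adjustment: −15% +20% +35% = +40%. $55,925 × 1.4 = $78,295.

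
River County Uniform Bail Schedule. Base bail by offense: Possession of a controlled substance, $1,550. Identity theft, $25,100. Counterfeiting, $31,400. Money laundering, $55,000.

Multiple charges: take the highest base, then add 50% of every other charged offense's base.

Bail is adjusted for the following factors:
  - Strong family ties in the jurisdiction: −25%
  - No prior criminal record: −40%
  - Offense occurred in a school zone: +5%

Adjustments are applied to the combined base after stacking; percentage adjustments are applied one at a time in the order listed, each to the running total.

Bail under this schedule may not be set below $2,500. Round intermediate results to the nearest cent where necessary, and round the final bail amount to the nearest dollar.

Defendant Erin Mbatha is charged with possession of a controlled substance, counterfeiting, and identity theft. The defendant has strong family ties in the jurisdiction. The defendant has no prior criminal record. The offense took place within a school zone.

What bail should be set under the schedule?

$21,133

Base amounts from the schedule: possession of a controlled substance $1,550; counterfeiting $31,400; identity theft $25,100.
Stacking rule: highest base plus 50% of each additional charge. Highest is counterfeiting at $31,400. Additional: $1,550 × 50% = $775; $25,100 × 50% = $12,550. Combined base = $31,400 + $13,325 = $44,725.
Strong family ties in the jurisdiction (−25%): $44,725 × 0.75 = $33,543.75.
No prior criminal record (−40%): $33,543.75 × 0.6 = $20,126.25.
Offense occurred in a school zone (+5%): $20,126.25 × 1.05 = $21,132.56.
$21,132.56 is at or above the $2,500 minimum.
Rounded to the nearest dollar: $21,133.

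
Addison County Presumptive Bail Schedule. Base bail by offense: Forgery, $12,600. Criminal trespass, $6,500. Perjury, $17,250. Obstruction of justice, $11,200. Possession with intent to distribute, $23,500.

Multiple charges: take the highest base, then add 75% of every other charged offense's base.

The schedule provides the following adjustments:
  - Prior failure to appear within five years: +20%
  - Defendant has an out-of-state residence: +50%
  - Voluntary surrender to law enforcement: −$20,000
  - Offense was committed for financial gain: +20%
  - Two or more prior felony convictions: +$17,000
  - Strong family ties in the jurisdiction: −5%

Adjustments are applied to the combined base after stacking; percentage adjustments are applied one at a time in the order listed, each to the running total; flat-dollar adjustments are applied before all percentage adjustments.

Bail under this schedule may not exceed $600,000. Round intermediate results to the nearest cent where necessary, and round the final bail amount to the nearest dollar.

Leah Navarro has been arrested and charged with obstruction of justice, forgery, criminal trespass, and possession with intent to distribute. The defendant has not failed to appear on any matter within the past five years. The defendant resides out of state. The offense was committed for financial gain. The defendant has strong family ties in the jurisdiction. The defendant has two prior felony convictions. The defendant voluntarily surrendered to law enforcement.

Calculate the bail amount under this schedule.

$73,915

Base amounts from the schedule: obstruction of justice $11,200; forgery $12,600; criminal trespass $6,500; possession with intent to distribute $23,500.
Stacking rule: highest base plus 75% of each additional charge. Highest is possession with intent to distribute at $23,500. Additional: $11,200 × 75% = $8,400; $12,600 × 75% = $9,450; $6,500 × 75% = $4,875. Combined base = $23,500 + $22,725 = $46,225.
Voluntary surrender to law enforcement (−$20,000 flat): $46,225 − $20,000 = $26,225.
Two or more prior felony convictions (+$17,000 flat): $26,225 + $17,000 = $43,225.
Defendant has an out-of-state residence (+50%): $43,225 × 1.5 = $64,837.50.
Offense was committed for financial gain (+20%): $64,837.50 × 1.2 = $77,805.
Strong family ties in the jurisdiction (−5%): $77,805 × 0.95 = $73,914.75.
$73,914.75 is within the $600,000 maximum.
Rounded to the nearest dollar: $73,915.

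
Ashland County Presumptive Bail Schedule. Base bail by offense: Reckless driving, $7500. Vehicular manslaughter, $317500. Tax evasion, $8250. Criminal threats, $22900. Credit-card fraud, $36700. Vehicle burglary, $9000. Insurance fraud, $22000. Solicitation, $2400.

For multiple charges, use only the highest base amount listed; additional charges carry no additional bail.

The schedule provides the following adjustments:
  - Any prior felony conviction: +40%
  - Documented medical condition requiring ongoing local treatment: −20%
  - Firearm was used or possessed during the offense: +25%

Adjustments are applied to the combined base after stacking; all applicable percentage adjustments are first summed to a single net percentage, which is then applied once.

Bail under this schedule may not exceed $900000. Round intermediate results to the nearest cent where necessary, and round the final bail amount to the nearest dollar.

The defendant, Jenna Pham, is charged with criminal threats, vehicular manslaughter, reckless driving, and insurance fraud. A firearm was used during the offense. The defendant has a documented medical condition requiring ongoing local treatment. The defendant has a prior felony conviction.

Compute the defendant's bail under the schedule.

Base amounts from the schedule: criminal threats $22900; vehicular manslaughter $317500; reckless driving $7500; insurance fraud $22000.
Stacking rule: use the highest base only. Highest is vehicular manslaughter at $317500. Combined base = $317500.
Net percentage adjustment: +40% −20% +25% = +45%. $317500 × 1.45 = $460375.
$460375 is within the $900000 maximum.

$460375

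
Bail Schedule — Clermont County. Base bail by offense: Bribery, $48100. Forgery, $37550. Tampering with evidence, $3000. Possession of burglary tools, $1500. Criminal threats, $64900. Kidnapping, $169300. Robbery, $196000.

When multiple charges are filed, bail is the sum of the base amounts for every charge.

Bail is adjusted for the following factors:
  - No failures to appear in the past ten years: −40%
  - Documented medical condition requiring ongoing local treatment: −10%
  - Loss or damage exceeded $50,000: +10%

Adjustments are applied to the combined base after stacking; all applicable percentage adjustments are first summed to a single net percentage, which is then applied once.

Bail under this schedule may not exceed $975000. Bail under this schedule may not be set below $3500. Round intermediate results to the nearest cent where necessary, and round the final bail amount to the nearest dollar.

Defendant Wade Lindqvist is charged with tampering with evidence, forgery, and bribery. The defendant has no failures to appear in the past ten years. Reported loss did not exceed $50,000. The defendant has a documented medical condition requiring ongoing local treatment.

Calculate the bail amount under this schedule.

$44325

Base amounts from the schedule: tampering with evidence $3000; forgery $37550; bribery $48100.
Stacking rule: sum of all bases. $3000 + $37550 + $48100 = $88650.
Net percentage adjustment: −40% −10% = −50%. $88650 × 0.5 = $44325.
$44325 is within the $975000 maximum.
$44325 is at or above the $3500 minimum.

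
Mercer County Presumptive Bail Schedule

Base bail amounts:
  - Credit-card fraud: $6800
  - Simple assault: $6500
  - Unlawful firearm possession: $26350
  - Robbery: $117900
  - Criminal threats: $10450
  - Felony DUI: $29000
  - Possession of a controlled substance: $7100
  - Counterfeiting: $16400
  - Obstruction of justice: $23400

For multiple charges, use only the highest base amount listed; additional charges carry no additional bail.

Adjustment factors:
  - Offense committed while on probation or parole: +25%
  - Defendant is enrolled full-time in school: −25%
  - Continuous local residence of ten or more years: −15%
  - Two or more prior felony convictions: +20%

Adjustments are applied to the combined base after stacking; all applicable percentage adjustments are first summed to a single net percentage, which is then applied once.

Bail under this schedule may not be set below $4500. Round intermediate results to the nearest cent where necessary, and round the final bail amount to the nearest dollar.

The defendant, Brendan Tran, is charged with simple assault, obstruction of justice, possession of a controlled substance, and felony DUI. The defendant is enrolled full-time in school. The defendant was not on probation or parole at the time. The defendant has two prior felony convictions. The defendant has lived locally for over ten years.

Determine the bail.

$23200

Base amounts from the schedule: simple assault $6500; obstruction of justice $23400; possession of a controlled substance $7100; felony DUI $29000.
Stacking rule: use the highest base only. Highest is felony DUI at $29000. Combined base = $29000.
Net percentage adjustment: −25% −15% +20% = −20%. $29000 × 0.8 = $23200.
$23200 is at or above the $4500 minimum.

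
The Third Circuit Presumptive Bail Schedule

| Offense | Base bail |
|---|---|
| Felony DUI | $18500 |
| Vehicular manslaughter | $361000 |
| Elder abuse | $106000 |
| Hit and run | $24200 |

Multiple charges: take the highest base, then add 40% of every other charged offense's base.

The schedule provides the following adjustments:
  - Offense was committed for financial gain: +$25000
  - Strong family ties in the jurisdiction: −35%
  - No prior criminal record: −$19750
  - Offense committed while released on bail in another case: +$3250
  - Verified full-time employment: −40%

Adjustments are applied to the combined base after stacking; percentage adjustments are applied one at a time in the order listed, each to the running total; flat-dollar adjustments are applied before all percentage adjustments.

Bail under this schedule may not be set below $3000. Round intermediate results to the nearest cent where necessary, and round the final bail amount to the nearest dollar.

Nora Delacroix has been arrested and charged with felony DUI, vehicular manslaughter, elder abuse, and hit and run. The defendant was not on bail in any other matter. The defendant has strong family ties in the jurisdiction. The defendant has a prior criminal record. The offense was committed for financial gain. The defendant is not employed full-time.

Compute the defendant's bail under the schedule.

Base amounts from the schedule: felony DUI $18500; vehicular manslaughter $361000; elder abuse $106000; hit and run $24200.
Stacking rule: highest base plus 40% of each additional charge. Highest is vehicular manslaughter at $361000. Additional: $18500 × 40% = $7400; $106000 × 40% = $42400; $24200 × 40% = $9680. Combined base = $361000 + $59480 = $420480.
Offense was committed for financial gain (+$25000 flat): $420480 + $25000 = $445480.
Strong family ties in the jurisdiction (−35%): $445480 × 0.65 = $289562.
$289562 is at or above the $3000 minimum.

$289562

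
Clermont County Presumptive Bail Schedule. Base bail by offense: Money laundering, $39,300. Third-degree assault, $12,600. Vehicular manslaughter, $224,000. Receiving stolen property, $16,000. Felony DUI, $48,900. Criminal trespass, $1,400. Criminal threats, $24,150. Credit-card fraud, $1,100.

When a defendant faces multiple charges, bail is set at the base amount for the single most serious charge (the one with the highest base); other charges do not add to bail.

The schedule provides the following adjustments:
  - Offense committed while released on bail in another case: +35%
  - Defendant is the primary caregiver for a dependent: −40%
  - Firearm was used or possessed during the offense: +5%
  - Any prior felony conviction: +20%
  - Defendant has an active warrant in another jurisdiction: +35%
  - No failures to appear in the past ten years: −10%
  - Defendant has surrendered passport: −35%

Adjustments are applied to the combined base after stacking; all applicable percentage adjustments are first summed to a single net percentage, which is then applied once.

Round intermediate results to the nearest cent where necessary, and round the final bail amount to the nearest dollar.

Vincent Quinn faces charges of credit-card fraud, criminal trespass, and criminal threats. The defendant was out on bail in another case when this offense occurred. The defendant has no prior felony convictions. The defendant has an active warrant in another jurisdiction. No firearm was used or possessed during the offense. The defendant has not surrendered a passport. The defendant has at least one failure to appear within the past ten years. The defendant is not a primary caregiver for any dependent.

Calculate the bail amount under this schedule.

$41,055

Base amounts from the schedule: credit-card fraud $1,100; criminal trespass $1,400; criminal threats $24,150.
Stacking rule: use the highest base only. Highest is criminal threats at $24,150. Combined base = $24,150.
Net percentage adjustment: +35% +35% = +70%. $24,150 × 1.7 = $41,055.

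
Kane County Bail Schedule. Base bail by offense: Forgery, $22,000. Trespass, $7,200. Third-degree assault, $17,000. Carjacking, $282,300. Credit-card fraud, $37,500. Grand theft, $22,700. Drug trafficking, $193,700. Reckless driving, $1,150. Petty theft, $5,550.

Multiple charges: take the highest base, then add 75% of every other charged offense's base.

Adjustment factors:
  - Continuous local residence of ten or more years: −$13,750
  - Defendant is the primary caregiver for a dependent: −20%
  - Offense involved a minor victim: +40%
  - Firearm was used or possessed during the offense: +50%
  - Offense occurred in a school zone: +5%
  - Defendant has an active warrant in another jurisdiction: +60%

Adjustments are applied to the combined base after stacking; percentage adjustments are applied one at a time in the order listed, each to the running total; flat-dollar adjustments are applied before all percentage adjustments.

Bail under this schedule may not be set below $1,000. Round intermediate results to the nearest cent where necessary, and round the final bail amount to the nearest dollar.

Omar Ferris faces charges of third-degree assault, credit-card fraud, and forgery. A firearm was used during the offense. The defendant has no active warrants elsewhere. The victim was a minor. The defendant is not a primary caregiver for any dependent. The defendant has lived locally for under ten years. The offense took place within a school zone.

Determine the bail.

Base amounts from the schedule: third-degree assault $17,000; credit-card fraud $37,500; forgery $22,000.
Stacking rule: highest base plus 75% of each additional charge. Highest is credit-card fraud at $37,500. Additional: $17,000 × 75% = $12,750; $22,000 × 75% = $16,500. Combined base = $37,500 + $29,250 = $66,750.
Offense involved a minor victim (+40%): $66,750 × 1.4 = $93,450.
Firearm was used or possessed during the offense (+50%): $93,450 × 1.5 = $140,175.
Offense occurred in a school zone (+5%): $140,175 × 1.05 = $147,183.75.
$147,183.75 is at or above the $1,000 minimum.
Rounded to the nearest dollar: $147,184.

$147,184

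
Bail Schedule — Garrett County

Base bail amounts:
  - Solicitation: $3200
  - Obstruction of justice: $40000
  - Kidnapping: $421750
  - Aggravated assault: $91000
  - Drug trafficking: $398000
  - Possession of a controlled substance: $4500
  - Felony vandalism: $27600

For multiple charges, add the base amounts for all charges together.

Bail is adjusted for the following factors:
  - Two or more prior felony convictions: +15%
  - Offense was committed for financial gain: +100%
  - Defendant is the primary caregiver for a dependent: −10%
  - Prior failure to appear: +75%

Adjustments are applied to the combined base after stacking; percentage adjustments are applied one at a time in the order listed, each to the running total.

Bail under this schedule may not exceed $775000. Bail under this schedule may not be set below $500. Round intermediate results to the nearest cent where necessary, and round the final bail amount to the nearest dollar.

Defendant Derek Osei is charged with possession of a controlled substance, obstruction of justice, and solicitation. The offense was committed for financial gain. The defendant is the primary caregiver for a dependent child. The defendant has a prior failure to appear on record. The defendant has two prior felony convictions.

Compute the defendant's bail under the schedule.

$172793

Base amounts from the schedule: possession of a controlled substance $4500; obstruction of justice $40000; solicitation $3200.
Stacking rule: sum of all bases. $4500 + $40000 + $3200 = $47700.
Two or more prior felony convictions (+15%): $47700 × 1.15 = $54855.
Offense was committed for financial gain (+100%): $54855 × 2 = $109710.
Defendant is the primary caregiver for a dependent (−10%): $109710 × 0.9 = $98739.
Prior failure to appear (+75%): $98739 × 1.75 = $172793.25.
$172793.25 is within the $775000 maximum.
$172793.25 is at or above the $500 minimum.
Rounded to the nearest dollar: $172793.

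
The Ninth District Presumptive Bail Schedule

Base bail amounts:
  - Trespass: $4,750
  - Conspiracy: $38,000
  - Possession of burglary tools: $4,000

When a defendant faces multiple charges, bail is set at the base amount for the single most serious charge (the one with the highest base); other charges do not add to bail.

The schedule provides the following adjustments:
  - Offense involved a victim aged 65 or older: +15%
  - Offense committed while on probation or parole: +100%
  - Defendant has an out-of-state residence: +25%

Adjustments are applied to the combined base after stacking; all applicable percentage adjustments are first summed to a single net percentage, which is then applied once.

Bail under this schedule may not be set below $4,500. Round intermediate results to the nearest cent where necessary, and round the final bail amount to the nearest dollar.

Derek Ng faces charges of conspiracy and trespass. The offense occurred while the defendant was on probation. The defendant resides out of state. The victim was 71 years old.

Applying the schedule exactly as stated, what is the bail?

$91,200

Base amounts from the schedule: conspiracy $38,000; trespass $4,750.
Stacking rule: use the highest base only. Highest is conspiracy at $38,000. Combined base = $38,000.
Net percentage adjustment: +15% +100% +25% = +140%. $38,000 × 2.4 = $91,200.
$91,200 is at or above the $4,500 minimum.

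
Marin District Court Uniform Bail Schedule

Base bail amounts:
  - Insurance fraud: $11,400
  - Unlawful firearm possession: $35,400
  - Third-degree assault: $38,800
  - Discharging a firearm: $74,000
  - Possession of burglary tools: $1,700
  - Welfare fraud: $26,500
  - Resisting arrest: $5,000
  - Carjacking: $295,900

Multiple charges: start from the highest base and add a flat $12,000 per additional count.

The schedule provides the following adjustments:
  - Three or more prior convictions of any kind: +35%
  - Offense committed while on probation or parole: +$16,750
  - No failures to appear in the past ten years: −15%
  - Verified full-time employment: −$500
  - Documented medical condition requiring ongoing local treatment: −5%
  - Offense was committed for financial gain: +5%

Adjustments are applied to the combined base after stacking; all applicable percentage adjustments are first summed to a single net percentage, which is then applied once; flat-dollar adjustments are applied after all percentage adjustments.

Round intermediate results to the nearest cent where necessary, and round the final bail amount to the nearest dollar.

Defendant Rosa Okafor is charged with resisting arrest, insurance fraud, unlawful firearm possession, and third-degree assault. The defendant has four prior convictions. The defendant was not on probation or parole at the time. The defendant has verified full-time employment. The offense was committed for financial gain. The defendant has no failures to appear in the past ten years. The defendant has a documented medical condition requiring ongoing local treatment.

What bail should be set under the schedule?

Base amounts from the schedule: resisting arrest $5,000; insurance fraud $11,400; unlawful firearm possession $35,400; third-degree assault $38,800.
Stacking rule: highest base plus $12,000 per additional charge. Highest is third-degree assault at $38,800; 3 additional charges → +$36,000. Combined base = $74,800.
Net percentage adjustment: +35% −15% −5% +5% = +20%. $74,800 × 1.2 = $89,760.
Verified full-time employment (−$500 flat): $89,760 − $500 = $89,260.

$89,260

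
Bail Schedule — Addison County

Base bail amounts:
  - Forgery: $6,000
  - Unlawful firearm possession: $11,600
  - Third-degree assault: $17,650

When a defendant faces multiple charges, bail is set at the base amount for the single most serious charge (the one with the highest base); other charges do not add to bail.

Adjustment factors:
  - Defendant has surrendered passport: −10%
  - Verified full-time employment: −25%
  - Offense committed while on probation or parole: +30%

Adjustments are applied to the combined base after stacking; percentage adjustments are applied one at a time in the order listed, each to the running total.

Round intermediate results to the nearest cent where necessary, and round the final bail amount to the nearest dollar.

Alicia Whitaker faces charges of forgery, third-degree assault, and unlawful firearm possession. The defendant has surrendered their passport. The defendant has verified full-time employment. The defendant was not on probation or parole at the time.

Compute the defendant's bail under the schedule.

$11,914

Base amounts from the schedule: forgery $6,000; third-degree assault $17,650; unlawful firearm possession $11,600.
Stacking rule: use the highest base only. Highest is third-degree assault at $17,650. Combined base = $17,650.
Defendant has surrendered passport (−10%): $17,650 × 0.9 = $15,885.
Verified full-time employment (−25%): $15,885 × 0.75 = $11,913.75.
Rounded to the nearest dollar: $11,914.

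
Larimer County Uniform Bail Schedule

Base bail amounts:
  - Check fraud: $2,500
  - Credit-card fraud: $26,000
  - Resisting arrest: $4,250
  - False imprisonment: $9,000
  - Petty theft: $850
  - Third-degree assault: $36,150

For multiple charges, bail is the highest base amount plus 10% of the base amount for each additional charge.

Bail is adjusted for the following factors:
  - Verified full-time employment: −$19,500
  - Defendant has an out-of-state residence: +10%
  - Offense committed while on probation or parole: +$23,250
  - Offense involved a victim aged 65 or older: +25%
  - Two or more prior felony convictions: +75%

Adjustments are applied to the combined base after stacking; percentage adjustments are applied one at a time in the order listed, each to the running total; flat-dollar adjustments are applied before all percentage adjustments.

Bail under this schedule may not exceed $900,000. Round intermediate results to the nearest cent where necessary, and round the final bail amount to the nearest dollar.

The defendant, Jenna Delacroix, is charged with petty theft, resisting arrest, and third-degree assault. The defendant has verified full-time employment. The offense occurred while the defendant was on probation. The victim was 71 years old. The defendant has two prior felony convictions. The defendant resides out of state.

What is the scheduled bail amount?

$97,237

Base amounts from the schedule: petty theft $850; resisting arrest $4,250; third-degree assault $36,150.
Stacking rule: highest base plus 10% of each additional charge. Highest is third-degree assault at $36,150. Additional: $850 × 10% = $85; $4,250 × 10% = $425. Combined base = $36,150 + $510 = $36,660.
Verified full-time employment (−$19,500 flat): $36,660 − $19,500 = $17,160.
Offense committed while on probation or parole (+$23,250 flat): $17,160 + $23,250 = $40,410.
Defendant has an out-of-state residence (+10%): $40,410 × 1.1 = $44,451.
Offense involved a victim aged 65 or older (+25%): $44,451 × 1.25 = $55,563.75.
Two or more prior felony convictions (+75%): $55,563.75 × 1.75 = $97,236.56.
$97,236.56 is within the $900,000 maximum.
Rounded to the nearest dollar: $97,237.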